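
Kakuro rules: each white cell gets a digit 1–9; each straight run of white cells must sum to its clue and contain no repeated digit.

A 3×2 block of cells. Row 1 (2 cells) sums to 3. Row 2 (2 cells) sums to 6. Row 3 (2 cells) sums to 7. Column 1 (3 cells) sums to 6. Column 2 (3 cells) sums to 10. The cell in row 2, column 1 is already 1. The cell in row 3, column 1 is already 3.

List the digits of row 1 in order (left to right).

3 in 2 cells must be {1,2}; 6 in 3 cells must be {1,2,3}.
(1,1) = 6 − 4 = 2 completes the 6 down.
(1,2) = 3 − 2 = 1 completes the 3 across.
(2,2) = 6 − 1 = 5 completes the 6 across.
(3,2) = 7 − 3 = 4 completes the 7 across.

2 1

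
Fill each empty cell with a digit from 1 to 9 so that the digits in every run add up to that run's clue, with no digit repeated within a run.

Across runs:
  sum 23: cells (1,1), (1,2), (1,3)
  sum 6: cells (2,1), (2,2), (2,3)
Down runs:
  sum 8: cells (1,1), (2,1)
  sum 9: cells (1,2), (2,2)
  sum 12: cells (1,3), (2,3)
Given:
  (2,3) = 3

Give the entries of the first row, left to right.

23 in 3 cells must be {6,8,9}; 6 in 3 cells must be {1,2,3}.
(1,1) = 6: only digit in both the 23-across and 8-down candidate sets.
(1,2) = 8: the only remaining digit allowed by both the 23 across and the 9 down.
(1,3) = 23 − 14 = 9 completes the 23 across.
(2,1) = 8 − 6 = 2 completes the 8 down.
(2,2) = 6 − 5 = 1 completes the 6 across.

6, 8, 9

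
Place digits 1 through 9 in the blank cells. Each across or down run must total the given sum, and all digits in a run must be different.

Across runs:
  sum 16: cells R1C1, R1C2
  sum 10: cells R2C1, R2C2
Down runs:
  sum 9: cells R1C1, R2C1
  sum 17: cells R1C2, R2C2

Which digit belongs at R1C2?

9

16 in 2 cells must be {7,9}; 17 in 2 cells must be {8,9}.
The 16 across and the 9 down share only 7, so R1C1 = 7.
R1C2 = 16 − 7 = 9 completes the 16 across.
R2C1 = 9 − 7 = 2 completes the 9 down.
R2C2 = 10 − 2 = 8 completes the 10 across.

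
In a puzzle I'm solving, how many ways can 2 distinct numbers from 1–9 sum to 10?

4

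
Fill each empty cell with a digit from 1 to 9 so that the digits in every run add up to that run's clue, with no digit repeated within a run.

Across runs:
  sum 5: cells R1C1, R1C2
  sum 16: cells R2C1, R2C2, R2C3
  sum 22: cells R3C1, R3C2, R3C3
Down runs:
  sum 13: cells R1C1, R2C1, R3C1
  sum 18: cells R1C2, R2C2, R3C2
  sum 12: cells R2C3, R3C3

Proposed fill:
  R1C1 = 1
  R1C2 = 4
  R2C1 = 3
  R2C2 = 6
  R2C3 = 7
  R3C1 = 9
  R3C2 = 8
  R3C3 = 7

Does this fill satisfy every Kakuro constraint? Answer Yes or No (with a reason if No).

No — the down run R2C3–R3C3 sums to 14, not 12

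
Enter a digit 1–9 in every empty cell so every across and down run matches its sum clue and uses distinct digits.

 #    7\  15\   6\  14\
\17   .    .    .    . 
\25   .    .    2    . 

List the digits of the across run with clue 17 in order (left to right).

1 7 4 5

R1C3 = 6 − 2 = 4 completes the 6 down.
R2C1 = 6: the only remaining digit allowed by both the 25 across and the 7 down.
R1C1 = 7 − 6 = 1 completes the 7 down.
Nothing is forced directly, so branch on R1C2, whose candidates are 7 or 9. If R1C2 = 9: then R1C4 would have to be in {3} for the 17 across but in {5,6,8,9} for the 14 down — contradiction. So R1C2 = 7.
R1C4 = 17 − 12 = 5 completes the 17 across.
R2C2 = 15 − 7 = 8 completes the 15 down.
R2C4 = 25 − 16 = 9 completes the 25 across.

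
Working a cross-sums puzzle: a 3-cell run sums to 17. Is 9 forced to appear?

No

Counterexample: {2,7,8} sums to 17 without using 9.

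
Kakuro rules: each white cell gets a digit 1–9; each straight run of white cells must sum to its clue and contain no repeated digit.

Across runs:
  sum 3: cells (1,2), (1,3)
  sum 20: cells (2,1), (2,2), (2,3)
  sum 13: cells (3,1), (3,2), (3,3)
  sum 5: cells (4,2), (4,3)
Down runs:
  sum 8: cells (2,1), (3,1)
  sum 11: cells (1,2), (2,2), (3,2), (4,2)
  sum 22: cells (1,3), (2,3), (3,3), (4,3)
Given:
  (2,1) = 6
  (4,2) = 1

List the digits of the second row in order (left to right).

6 5 9

3 in 2 cells must be {1,2}; 11 in 4 cells must be {1,2,3,5}.
(1,2) = 2: the only remaining digit allowed by both the 3 across and the 11 down.
(1,3) = 3 − 2 = 1 completes the 3 across.
(2,2) = 5: the only remaining digit allowed by both the 20 across and the 11 down.
(2,3) = 20 − 11 = 9 completes the 20 across.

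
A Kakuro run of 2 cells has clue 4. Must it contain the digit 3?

The only way to make 4 from 2 distinct digits is {1,3}, which contains 3.

Yes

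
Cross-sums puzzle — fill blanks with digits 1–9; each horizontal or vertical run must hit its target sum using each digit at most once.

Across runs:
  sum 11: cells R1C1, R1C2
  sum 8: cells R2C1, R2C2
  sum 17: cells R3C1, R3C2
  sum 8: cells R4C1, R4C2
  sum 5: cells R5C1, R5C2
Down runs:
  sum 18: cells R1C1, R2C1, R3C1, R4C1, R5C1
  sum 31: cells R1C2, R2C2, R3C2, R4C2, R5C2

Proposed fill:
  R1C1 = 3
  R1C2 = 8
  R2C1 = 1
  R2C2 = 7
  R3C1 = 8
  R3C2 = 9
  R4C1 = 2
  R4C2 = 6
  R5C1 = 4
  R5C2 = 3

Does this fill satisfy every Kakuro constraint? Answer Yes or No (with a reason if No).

No — the across run R5C1–R5C2 sums to 7, not 5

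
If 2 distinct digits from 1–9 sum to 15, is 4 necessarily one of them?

No

Counterexample: {6,9} sums to 15 without using 4.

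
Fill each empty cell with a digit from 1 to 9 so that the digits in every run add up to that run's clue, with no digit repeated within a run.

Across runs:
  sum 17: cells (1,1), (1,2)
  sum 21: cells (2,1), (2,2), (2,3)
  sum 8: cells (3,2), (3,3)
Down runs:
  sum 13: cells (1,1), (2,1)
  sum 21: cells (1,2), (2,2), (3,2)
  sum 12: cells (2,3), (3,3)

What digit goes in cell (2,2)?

7

17 in 2 cells must be {8,9}.
Nothing is forced directly, so branch on (1,1), whose candidates are 8 or 9. If (1,1) = 9: that forces (1,2) = 8, (2,1) = 4, (2,2) = 9, (2,3) = 8, after which (3,2) would have to be in {1,2,3,5,6,7} for the 8 across but in {4} for the 21 down — contradiction. So (1,1) = 8.
(1,2) = 17 − 8 = 9 completes the 17 across.
(2,1) = 13 − 8 = 5 completes the 13 down.
(2,2) = 7: the only remaining digit allowed by both the 21 across and the 21 down.
(2,3) = 21 − 12 = 9 completes the 21 across.
(3,2) = 21 − 16 = 5 completes the 21 down.
(3,3) = 8 − 5 = 3 completes the 8 across.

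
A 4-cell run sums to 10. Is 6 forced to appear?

The only way to make 10 from 4 distinct digits is {1,2,3,4}, which does not contain 6.

No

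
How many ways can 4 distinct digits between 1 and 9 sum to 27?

4 distinct digits from 1–9 sum between 10 and 30.
Enumerating: {3,7,8,9}, {4,6,8,9}, {5,6,7,9}.

3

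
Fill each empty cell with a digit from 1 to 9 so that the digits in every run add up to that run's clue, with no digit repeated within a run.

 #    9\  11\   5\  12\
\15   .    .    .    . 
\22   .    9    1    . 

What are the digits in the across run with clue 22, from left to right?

R1C2 = 11 − 9 = 2 completes the 11 down.
R1C3 = 5 − 1 = 4 completes the 5 down.
Nothing is forced directly, so branch on R1C4, whose candidates are 3 or 8. If R1C4 = 3: that forces R1C1 = 6, after which R2C1 would have to be in {4,5,7,8} for the 22 across but in {3} for the 9 down — contradiction. So R1C4 = 8.
R1C1 = 15 − 14 = 1 completes the 15 across.
R2C1 = 9 − 1 = 8 completes the 9 down.
R2C4 = 22 − 18 = 4 completes the 22 across.

8, 9, 1, 4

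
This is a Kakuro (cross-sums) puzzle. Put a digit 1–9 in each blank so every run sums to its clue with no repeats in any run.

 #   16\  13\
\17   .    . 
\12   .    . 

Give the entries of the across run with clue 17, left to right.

9 8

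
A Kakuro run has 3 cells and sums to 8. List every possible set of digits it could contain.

{1,2,5}; {1,3,4}

3 distinct digits from 1–9 sum between 6 and 24.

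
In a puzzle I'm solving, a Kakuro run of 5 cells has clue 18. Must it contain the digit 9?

No

Counterexample: {1,2,3,4,8} sums to 18 without using 9.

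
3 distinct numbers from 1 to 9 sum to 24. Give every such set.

{7,8,9}

3 distinct digits from 1–9 sum between 6 and 24.
Only one set works: {7,8,9}.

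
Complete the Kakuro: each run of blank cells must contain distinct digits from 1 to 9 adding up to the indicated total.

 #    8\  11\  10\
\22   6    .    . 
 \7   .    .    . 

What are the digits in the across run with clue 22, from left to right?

6 7 9

7 in 3 cells must be {1,2,4}.
R2C1 = 8 − 6 = 2 completes the 8 down.
R2C2 = 4: the only remaining digit allowed by both the 7 across and the 11 down.
R2C3 = 7 − 6 = 1 completes the 7 across.
R1C2 = 11 − 4 = 7 completes the 11 down.
R1C3 = 22 − 13 = 9 completes the 22 across.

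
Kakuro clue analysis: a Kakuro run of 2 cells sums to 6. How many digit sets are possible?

2 distinct digits from 1–9 sum between 3 and 17.
Enumerating: {1,5}, {2,4}.

2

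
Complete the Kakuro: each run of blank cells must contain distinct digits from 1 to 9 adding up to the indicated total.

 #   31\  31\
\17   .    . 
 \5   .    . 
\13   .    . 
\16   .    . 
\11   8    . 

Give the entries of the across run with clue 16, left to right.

7 9

17 in 2 cells must be {8,9}; 16 in 2 cells must be {7,9}.
Given what's placed, R1C1 must be 9 to fit the 17 across and 31 down.
R1C2 = 17 − 9 = 8 completes the 17 across.
Given what's placed, R4C1 must be 7 to fit the 16 across and 31 down.
R4C2 = 16 − 7 = 9 completes the 16 across.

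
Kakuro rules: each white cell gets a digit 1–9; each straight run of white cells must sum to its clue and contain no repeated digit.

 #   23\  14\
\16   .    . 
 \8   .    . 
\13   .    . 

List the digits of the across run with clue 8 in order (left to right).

16 in 2 cells must be {7,9}; 23 in 3 cells must be {6,8,9}.
The 16 across and the 23 down share only 9, so R1C1 = 9.
R1C2 = 16 − 9 = 7 completes the 16 across.
Given what's placed, R2C1 must be 6 to fit the 8 across and 23 down.
R2C2 = 8 − 6 = 2 completes the 8 across.
R3C1 = 23 − 15 = 8 completes the 23 down.
R3C2 = 13 − 8 = 5 completes the 13 across.

6 2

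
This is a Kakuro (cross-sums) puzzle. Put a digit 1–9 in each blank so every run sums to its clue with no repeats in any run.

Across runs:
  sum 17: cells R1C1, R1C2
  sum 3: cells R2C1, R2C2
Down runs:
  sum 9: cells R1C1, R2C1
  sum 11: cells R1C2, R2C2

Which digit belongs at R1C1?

8

17 in 2 cells must be {8,9}; 3 in 2 cells must be {1,2}.
The 17 across and the 9 down share only 8, so R1C1 = 8.
R1C2 = 17 − 8 = 9 completes the 17 across.
R2C1 = 9 − 8 = 1 completes the 9 down.
R2C2 = 3 − 1 = 2 completes the 3 across.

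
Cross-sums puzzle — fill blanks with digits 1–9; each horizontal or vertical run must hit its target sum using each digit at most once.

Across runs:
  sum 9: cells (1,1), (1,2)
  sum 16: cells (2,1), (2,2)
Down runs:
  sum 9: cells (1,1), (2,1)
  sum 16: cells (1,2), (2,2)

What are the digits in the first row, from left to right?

16 in 2 cells must be {7,9}.
The 9 across and the 16 down share only 7, so (1,2) = 7.
The 16 across and the 9 down share only 7, so (2,1) = 7.
(2,2) = 16 − 7 = 9 completes the 16 across.
(1,1) = 9 − 7 = 2 completes the 9 across.

2, 7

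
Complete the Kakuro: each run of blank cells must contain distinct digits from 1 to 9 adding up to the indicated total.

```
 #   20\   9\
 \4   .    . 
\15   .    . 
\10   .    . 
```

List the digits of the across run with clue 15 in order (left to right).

4 in 2 cells must be {1,3}.
The 4 across and the 20 down share only 3, so R1C1 = 3.
R1C2 = 4 − 3 = 1 completes the 4 across.
Given what's placed, R2C2 must be 6 to fit the 15 across and 9 down.
R3C2 = 9 − 7 = 2 completes the 9 down.
R2C1 = 15 − 6 = 9 completes the 15 across.
R3C1 = 10 − 2 = 8 completes the 10 across.

9 6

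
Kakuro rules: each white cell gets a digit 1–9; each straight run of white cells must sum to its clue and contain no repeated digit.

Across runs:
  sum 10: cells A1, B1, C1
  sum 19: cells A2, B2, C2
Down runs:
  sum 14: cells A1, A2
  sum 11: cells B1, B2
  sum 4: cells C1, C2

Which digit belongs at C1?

1

4 in 2 cells must be {1,3}.
The 19 across and the 4 down share only 3, so C2 = 3.
C1 = 4 − 3 = 1 completes the 4 down.
Given what's placed, A2 must be 9 to fit the 19 across and 14 down.
B2 = 19 − 12 = 7 completes the 19 across.
A1 = 14 − 9 = 5 completes the 14 down.
B1 = 10 − 6 = 4 completes the 10 across.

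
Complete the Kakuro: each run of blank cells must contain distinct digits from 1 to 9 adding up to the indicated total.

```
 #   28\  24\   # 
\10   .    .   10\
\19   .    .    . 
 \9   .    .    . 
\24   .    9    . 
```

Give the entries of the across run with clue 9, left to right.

5, 3, 1

24 in 3 cells must be {7,8,9}.
Given what's placed, R4C3 must be 7 to fit the 24 across and 10 down.
R2C3 = 2: the only remaining digit allowed by both the 19 across and the 10 down.
R3C3 = 10 − 9 = 1 completes the 10 down.
R4C1 = 24 − 16 = 8 completes the 24 across.
R2C1 = 9: the only remaining digit allowed by both the 19 across and the 28 down.
R2C2 = 19 − 11 = 8 completes the 19 across.
No cell is forced outright now. R3C1 can only be 5 or 6 (the digits allowed by both its 9 across and its 28 down). If R3C1 = 6: then R1C1 would have to be in {1,2,3,4,6,7,8,9} for the 10 across but in {5} for the 28 down — contradiction. So R3C1 = 5.
R1C1 = 28 − 22 = 6 completes the 28 down.
R1C2 = 10 − 6 = 4 completes the 10 across.
R3C2 = 9 − 6 = 3 completes the 9 across.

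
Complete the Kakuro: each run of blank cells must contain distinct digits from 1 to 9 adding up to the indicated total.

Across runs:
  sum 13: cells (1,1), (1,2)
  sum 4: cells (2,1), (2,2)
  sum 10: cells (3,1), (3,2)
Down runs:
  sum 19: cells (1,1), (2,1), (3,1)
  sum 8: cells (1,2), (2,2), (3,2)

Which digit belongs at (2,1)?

4 in 2 cells must be {1,3}.
The 4 across and the 19 down share only 3, so (2,1) = 3.
(2,2) = 4 − 3 = 1 completes the 4 across.
Nothing is forced directly, so branch on (1,1), whose candidates are 7 or 9. If (1,1) = 7: then (1,2) would have to be in {6} for the 13 across but in {2,3,4,5} for the 8 down — contradiction. So (1,1) = 9.
(1,2) = 13 − 9 = 4 completes the 13 across.
(3,1) = 19 − 12 = 7 completes the 19 down.
(3,2) = 10 − 7 = 3 completes the 10 across.

3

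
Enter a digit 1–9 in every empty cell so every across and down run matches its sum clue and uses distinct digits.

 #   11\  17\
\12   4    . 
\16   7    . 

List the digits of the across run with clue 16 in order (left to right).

16 in 2 cells must be {7,9}; 17 in 2 cells must be {8,9}.
R1C2 = 12 − 4 = 8 completes the 12 across.
R2C2 = 16 − 7 = 9 completes the 16 across.

7, 9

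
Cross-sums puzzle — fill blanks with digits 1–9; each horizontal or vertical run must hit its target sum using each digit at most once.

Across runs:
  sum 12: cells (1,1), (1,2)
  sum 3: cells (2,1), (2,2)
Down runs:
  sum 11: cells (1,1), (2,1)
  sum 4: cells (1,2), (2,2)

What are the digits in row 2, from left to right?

2, 1

3 in 2 cells must be {1,2}; 4 in 2 cells must be {1,3}.
The 12 across and the 4 down share only 3, so (1,2) = 3.
The 3 across and the 11 down share only 2, so (2,1) = 2.
(2,2) = 3 − 2 = 1 completes the 3 across.
(1,1) = 12 − 3 = 9 completes the 12 across.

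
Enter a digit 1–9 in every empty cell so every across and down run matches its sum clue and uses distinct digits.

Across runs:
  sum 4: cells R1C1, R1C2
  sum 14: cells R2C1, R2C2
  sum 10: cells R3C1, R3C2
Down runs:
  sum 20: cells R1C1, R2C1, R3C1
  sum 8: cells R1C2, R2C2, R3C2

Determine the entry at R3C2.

2

4 in 2 cells must be {1,3}.
The 4 across and the 20 down share only 3, so R1C1 = 3.
R1C2 = 4 − 3 = 1 completes the 4 across.
Given what's placed, R2C2 must be 5 to fit the 14 across and 8 down.
R3C2 = 8 − 6 = 2 completes the 8 down.
R2C1 = 14 − 5 = 9 completes the 14 across.
R3C1 = 10 − 2 = 8 completes the 10 across.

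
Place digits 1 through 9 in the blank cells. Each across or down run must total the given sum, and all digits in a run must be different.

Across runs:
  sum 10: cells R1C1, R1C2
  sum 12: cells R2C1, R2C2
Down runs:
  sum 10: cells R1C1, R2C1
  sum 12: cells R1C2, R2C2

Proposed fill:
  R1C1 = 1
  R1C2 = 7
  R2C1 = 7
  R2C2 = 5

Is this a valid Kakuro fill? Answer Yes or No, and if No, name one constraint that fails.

No — the across run R1C1–R1C2 sums to 8, not 10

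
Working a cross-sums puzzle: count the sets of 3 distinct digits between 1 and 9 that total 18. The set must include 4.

2

3 distinct digits from 1–9 sum between 6 and 24.
Keeping only sets containing 4.
Enumerating: {4,5,9}, {4,6,8}.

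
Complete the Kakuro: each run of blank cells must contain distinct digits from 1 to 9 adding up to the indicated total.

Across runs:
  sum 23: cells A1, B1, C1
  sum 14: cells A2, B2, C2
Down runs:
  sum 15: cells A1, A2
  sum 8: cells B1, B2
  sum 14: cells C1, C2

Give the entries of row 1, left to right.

23 in 3 cells must be {6,8,9}.
The 23 across and the 8 down share only 6, so B1 = 6.
B2 = 8 − 6 = 2 completes the 8 down.
Nothing is forced directly, so branch on A1, whose candidates are 8 or 9. If A1 = 9: that forces C1 = 8, after which A2 would have to be in {3,4,5,7,8,9} for the 14 across but in {6} for the 15 down — contradiction. So A1 = 8.
C1 = 23 − 14 = 9 completes the 23 across.
A2 = 15 − 8 = 7 completes the 15 down.
C2 = 14 − 9 = 5 completes the 14 across.

8 6 9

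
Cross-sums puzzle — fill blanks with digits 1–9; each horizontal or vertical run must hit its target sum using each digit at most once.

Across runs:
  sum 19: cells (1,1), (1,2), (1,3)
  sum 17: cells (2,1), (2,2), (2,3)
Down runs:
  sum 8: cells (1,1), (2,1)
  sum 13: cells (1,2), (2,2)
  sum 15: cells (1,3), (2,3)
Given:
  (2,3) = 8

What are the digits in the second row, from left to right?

(1,3) = 15 − 8 = 7 completes the 15 down.
(1,1) = 3: the only remaining digit allowed by both the 19 across and the 8 down.
(1,2) = 19 − 10 = 9 completes the 19 across.
(2,1) = 8 − 3 = 5 completes the 8 down.
(2,2) = 17 − 13 = 4 completes the 17 across.

5, 4, 8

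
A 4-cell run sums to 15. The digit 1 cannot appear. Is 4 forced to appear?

The only way to make 15 from 4 distinct digits under that restriction is {2,3,4,6}, which contains 4.

Yes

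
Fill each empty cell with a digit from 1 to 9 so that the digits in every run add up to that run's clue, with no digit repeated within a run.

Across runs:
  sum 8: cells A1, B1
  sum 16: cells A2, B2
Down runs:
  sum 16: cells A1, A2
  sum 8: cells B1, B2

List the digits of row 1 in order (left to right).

7, 1

16 in 2 cells must be {7,9}.
The 8 across and the 16 down share only 7, so A1 = 7.
B1 = 8 − 7 = 1 completes the 8 across.
A2 = 16 − 7 = 9 completes the 16 down.
B2 = 16 − 9 = 7 completes the 16 across.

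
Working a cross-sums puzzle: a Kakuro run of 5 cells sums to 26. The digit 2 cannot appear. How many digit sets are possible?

5 distinct digits from 1–9 sum between 15 and 35.
Dropping sets that contain 2.
Enumerating: {1,3,5,8,9}, {1,3,6,7,9}, {1,4,5,7,9}, {1,4,6,7,8}, {3,4,5,6,8}.

5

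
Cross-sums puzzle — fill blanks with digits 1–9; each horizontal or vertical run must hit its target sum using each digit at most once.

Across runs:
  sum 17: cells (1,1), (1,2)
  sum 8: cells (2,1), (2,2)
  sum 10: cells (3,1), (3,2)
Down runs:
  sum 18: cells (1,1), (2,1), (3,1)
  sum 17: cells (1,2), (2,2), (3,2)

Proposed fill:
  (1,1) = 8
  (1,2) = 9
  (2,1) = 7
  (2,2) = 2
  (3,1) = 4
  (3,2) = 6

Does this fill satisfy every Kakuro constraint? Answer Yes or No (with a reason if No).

No — the down run (1,1)–(3,1) sums to 19, not 18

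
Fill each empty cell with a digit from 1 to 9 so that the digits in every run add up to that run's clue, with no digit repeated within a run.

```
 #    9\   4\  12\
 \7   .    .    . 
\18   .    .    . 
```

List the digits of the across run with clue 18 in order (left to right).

7, 3, 8

7 in 3 cells must be {1,2,4}; 4 in 2 cells must be {1,3}.
The 7 across and the 4 down share only 1, so R1C2 = 1.
Given what's placed, R1C3 must be 4 to fit the 7 across and 12 down.
R2C2 = 4 − 1 = 3 completes the 4 down.
R2C3 = 12 − 4 = 8 completes the 12 down.
R1C1 = 7 − 5 = 2 completes the 7 across.
R2C1 = 18 − 11 = 7 completes the 18 across.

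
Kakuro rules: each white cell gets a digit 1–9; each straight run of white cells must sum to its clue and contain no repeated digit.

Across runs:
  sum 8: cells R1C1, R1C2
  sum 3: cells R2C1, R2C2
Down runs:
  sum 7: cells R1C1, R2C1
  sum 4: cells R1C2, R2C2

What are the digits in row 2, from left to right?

3 in 2 cells must be {1,2}; 4 in 2 cells must be {1,3}.
The 3 across and the 4 down share only 1, so R2C2 = 1.
R1C2 = 4 − 1 = 3 completes the 4 down.
R2C1 = 3 − 1 = 2 completes the 3 across.
R1C1 = 8 − 3 = 5 completes the 8 across.

2 1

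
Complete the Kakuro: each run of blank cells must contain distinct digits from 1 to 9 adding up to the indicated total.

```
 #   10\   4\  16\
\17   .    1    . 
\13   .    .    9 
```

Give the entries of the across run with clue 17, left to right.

9 1 7

4 in 2 cells must be {1,3}; 16 in 2 cells must be {7,9}.
R1C3 = 16 − 9 = 7 completes the 16 down.
R2C2 = 4 − 1 = 3 completes the 4 down.
R1C1 = 17 − 8 = 9 completes the 17 across.
R2C1 = 13 − 12 = 1 completes the 13 across.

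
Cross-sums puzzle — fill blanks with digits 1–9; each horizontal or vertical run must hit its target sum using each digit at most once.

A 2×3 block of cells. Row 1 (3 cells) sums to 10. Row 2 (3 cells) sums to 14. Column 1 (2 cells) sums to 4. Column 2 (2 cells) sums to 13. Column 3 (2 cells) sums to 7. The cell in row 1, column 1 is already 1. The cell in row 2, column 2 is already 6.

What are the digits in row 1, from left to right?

4 in 2 cells must be {1,3}.
(1,2) = 13 − 6 = 7 completes the 13 down.
(1,3) = 10 − 8 = 2 completes the 10 across.
(2,1) = 4 − 1 = 3 completes the 4 down.
(2,3) = 14 − 9 = 5 completes the 14 across.

1 7 2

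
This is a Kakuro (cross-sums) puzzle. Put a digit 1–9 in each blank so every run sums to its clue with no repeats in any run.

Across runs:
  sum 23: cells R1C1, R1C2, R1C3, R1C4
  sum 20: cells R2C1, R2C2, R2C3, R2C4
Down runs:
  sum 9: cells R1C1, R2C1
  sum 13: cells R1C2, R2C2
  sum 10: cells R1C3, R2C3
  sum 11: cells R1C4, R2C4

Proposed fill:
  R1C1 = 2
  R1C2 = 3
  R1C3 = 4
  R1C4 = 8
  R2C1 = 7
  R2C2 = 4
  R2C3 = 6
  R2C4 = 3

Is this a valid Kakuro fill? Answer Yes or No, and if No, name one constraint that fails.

No — the down run R1C2–R2C2 sums to 7, not 13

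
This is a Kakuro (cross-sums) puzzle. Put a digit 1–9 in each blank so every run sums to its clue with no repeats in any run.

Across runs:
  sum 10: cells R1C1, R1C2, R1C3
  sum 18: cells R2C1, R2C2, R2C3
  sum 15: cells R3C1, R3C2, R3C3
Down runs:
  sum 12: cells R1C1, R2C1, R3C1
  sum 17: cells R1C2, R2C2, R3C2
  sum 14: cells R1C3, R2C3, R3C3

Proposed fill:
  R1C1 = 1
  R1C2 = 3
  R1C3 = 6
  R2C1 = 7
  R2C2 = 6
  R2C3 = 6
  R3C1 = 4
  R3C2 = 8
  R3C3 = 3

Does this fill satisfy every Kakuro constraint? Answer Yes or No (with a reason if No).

No — the across run R2C1–R2C3 sums to 19, not 18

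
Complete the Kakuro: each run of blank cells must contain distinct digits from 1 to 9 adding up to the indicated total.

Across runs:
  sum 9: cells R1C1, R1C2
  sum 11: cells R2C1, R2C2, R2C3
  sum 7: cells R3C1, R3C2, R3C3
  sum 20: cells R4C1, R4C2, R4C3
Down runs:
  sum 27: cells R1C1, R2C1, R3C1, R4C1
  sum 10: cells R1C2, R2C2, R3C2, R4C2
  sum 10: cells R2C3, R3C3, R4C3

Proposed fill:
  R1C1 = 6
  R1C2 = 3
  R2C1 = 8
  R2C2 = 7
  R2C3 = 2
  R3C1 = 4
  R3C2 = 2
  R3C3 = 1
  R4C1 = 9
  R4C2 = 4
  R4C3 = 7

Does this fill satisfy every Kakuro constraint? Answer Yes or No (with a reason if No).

No — the down run R1C2–R4C2 sums to 16, not 10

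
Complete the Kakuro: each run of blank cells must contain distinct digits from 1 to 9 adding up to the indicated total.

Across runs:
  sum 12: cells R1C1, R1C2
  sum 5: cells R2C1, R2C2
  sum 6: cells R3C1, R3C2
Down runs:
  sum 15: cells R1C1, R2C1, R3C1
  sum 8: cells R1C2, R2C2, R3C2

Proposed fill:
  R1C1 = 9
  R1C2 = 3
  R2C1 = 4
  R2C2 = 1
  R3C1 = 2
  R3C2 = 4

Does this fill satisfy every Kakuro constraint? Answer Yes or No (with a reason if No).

Yes

Across: 9+3=12; 4+1=5; 2+4=6. Down: 9+4+2=15; 3+1+4=8. No digit repeats within any run.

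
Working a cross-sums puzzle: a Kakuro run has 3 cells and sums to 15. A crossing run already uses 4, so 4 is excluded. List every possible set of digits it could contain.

{1,5,9}; {1,6,8}; {2,5,8}; {2,6,7}; {3,5,7}

3 distinct digits from 1–9 sum between 6 and 24.
Dropping sets that contain 4.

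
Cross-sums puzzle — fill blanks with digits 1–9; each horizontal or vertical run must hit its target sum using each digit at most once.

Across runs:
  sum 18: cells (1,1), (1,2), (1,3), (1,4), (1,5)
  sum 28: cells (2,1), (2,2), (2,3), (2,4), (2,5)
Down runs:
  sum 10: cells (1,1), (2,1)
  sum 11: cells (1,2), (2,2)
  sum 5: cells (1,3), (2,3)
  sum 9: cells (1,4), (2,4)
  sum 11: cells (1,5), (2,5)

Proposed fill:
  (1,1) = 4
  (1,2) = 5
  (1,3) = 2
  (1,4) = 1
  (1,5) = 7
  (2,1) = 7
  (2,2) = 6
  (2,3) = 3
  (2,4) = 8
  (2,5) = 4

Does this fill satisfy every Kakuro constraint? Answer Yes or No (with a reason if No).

No — the across run (1,1)–(1,5) sums to 19, not 18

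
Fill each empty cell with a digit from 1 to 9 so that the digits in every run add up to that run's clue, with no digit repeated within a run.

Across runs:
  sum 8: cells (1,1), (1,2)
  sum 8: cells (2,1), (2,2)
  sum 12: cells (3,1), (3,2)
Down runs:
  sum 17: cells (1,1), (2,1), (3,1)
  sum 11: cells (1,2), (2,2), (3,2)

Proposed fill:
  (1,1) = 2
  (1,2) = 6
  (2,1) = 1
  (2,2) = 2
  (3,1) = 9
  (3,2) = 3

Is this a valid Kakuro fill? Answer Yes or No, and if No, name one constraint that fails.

No — the across run (2,1)–(2,2) sums to 3, not 8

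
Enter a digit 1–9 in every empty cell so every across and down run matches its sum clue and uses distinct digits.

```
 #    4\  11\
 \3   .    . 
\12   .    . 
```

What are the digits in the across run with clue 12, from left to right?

3 9

3 in 2 cells must be {1,2}; 4 in 2 cells must be {1,3}.
The 3 across and the 4 down share only 1, so R1C1 = 1.
R1C2 = 3 − 1 = 2 completes the 3 across.
R2C1 = 4 − 1 = 3 completes the 4 down.
R2C2 = 12 − 3 = 9 completes the 12 across.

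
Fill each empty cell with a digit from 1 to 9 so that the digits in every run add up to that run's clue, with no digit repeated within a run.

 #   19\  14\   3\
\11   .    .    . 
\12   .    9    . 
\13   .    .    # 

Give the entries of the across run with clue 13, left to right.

3 in 2 cells must be {1,2}.
R2C1 = 2: the only remaining digit allowed by both the 12 across and the 19 down.
R2C3 = 12 − 11 = 1 completes the 12 across.
Given what's placed, R3C2 must be 4 to fit the 13 across and 14 down.
R1C1 = 8: the only remaining digit allowed by both the 11 across and the 19 down.
R1C2 = 14 − 13 = 1 completes the 14 down.
R1C3 = 11 − 9 = 2 completes the 11 across.
R3C1 = 13 − 4 = 9 completes the 13 across.

9, 4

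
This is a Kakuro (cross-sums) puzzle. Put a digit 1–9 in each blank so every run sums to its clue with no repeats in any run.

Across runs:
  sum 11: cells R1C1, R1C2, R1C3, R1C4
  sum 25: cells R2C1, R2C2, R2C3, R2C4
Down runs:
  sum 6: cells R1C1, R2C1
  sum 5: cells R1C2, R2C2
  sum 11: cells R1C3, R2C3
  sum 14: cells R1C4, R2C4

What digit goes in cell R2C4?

9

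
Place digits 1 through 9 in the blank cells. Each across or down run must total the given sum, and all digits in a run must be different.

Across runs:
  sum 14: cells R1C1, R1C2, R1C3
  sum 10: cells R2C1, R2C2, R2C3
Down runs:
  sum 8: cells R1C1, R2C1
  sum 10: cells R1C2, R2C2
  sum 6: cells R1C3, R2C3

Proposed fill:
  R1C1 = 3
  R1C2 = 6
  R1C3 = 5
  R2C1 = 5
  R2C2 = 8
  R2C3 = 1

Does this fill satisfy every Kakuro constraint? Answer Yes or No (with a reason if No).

No — the down run R1C2–R2C2 sums to 14, not 10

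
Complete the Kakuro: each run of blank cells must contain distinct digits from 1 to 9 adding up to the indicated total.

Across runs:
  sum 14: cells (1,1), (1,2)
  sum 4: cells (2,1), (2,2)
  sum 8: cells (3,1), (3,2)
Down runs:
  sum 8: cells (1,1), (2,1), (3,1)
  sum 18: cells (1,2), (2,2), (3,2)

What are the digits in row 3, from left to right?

4 in 2 cells must be {1,3}.
The 14 across and the 8 down share only 5, so (1,1) = 5.
(1,2) = 14 − 5 = 9 completes the 14 across.
Given what's placed, (2,1) must be 1 to fit the 4 across and 8 down.
(2,2) = 4 − 1 = 3 completes the 4 across.
(3,1) = 8 − 6 = 2 completes the 8 down.
(3,2) = 8 − 2 = 6 completes the 8 across.

2 6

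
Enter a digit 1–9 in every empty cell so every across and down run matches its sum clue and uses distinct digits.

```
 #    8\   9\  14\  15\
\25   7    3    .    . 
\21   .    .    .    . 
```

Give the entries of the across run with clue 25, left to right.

7, 3, 9, 6

R2C1 = 8 − 7 = 1 completes the 8 down.
R2C2 = 9 − 3 = 6 completes the 9 down.
R2C4 = 9: the only remaining digit allowed by both the 21 across and the 15 down.
R1C4 = 15 − 9 = 6 completes the 15 down.
R2C3 = 21 − 16 = 5 completes the 21 across.
R1C3 = 25 − 16 = 9 completes the 25 across.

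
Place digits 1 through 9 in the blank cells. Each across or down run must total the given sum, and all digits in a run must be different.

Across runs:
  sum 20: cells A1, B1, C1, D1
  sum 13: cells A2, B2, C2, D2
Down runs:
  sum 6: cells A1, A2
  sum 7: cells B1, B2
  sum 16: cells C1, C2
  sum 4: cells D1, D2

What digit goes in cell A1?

16 in 2 cells must be {7,9}; 4 in 2 cells must be {1,3}.
Only 7 fits C2 under both its across sum 13 and down sum 16.
C1 = 16 − 7 = 9 completes the 16 down.
Nothing is forced directly, so branch on A2, whose candidates are 1 or 2. If A2 = 1: that forces A1 = 5, after which D1 would have to be in {2,4} for the 20 across but in {1,3} for the 4 down — contradiction. So A2 = 2.
A1 = 6 − 2 = 4 completes the 6 down.

4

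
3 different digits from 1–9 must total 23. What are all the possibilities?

{6,8,9}

3 distinct digits from 1–9 sum between 6 and 24.
Only one set works: {6,8,9}.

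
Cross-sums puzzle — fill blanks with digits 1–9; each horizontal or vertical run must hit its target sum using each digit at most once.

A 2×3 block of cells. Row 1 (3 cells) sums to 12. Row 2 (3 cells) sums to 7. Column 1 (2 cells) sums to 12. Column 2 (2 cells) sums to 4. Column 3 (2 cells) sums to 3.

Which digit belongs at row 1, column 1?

7 in 3 cells must be {1,2,4}; 4 in 2 cells must be {1,3}; 3 in 2 cells must be {1,2}.
The 7 across and the 12 down share only 4, so (2,1) = 4.
Given what's placed, (2,2) must be 1 to fit the 7 across and 4 down.
(2,3) = 7 − 5 = 2 completes the 7 across.
(1,1) = 12 − 4 = 8 completes the 12 down.
(1,2) = 4 − 1 = 3 completes the 4 down.
(1,3) = 12 − 11 = 1 completes the 12 across.

8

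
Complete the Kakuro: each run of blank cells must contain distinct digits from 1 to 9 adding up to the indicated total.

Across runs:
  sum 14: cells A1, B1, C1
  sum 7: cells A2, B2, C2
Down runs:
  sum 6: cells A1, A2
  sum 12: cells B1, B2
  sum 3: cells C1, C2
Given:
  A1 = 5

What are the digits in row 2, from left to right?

1 4 2

7 in 3 cells must be {1,2,4}; 3 in 2 cells must be {1,2}.
A2 = 6 − 5 = 1 completes the 6 down.
Given what's placed, B2 must be 4 to fit the 7 across and 12 down.
C2 = 7 − 5 = 2 completes the 7 across.
B1 = 12 − 4 = 8 completes the 12 down.
C1 = 14 − 13 = 1 completes the 14 across.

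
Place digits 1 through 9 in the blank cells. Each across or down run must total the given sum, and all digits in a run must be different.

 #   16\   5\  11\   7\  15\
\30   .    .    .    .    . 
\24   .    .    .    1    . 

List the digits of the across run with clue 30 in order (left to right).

9 3 5 6 7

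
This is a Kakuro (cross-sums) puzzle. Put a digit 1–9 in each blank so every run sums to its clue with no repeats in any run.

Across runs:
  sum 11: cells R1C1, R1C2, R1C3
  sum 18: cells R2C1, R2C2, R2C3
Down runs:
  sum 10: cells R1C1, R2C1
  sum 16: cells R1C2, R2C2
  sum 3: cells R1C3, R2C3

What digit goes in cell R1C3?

1

16 in 2 cells must be {7,9}; 3 in 2 cells must be {1,2}.
The 11 across and the 16 down share only 7, so R1C2 = 7.
Given what's placed, R1C3 must be 1 to fit the 11 across and 3 down.
R2C2 = 16 − 7 = 9 completes the 16 down.
R2C3 = 3 − 1 = 2 completes the 3 down.
R1C1 = 11 − 8 = 3 completes the 11 across.
R2C1 = 18 − 11 = 7 completes the 18 across.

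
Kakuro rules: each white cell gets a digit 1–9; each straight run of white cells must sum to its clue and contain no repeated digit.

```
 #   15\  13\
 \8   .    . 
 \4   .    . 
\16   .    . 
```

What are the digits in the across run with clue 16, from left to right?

4 in 2 cells must be {1,3}; 16 in 2 cells must be {7,9}.
Nothing is forced directly, so branch on R2C1, whose candidates are 1 or 3. If R2C1 = 1: that forces R2C2 = 3, R3C1 = 9, after which R3C2 would have to be in {7} for the 16 across but in {1,2,4,6,8,9} for the 13 down — contradiction. So R2C1 = 3.
R2C2 = 4 − 3 = 1 completes the 4 across.
Given what's placed, R3C1 must be 7 to fit the 16 across and 15 down.
R3C2 = 16 − 7 = 9 completes the 16 across.
R1C1 = 15 − 10 = 5 completes the 15 down.
R1C2 = 8 − 5 = 3 completes the 8 across.

7 9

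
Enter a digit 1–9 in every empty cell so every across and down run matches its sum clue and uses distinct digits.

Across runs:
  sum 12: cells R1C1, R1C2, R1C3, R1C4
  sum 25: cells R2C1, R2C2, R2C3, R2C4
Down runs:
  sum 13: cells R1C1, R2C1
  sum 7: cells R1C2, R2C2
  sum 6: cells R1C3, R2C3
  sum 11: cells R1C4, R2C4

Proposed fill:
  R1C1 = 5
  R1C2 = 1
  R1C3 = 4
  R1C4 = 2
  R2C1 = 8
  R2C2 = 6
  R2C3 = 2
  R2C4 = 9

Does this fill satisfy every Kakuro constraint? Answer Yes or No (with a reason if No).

Yes

Across: 5+1+4+2=12; 8+6+2+9=25. Down: 5+8=13; 1+6=7; 4+2=6; 2+9=11. No digit repeats within any run.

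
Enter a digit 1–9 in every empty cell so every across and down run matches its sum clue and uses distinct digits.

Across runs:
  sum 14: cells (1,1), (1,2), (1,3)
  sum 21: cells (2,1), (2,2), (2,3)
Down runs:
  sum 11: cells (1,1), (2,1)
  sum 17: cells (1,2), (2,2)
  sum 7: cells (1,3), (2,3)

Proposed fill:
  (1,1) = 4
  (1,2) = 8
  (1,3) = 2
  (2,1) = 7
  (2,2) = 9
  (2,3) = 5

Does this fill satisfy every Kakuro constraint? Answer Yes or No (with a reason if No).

Across: 4+8+2=14; 7+9+5=21. Down: 4+7=11; 8+9=17; 2+5=7. No digit repeats within any run.

Yes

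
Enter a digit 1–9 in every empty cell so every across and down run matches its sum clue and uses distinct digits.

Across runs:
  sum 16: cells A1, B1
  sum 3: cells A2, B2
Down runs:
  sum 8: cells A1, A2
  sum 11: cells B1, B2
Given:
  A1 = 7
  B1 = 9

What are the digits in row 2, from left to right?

16 in 2 cells must be {7,9}; 3 in 2 cells must be {1,2}.
A2 = 8 − 7 = 1 completes the 8 down.
B2 = 3 − 1 = 2 completes the 3 across.

1 2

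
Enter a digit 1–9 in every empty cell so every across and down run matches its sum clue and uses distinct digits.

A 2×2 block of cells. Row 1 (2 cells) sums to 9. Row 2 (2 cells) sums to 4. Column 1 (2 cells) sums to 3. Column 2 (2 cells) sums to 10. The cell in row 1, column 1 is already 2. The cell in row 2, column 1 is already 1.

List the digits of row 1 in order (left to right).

4 in 2 cells must be {1,3}; 3 in 2 cells must be {1,2}.
(1,2) = 9 − 2 = 7 completes the 9 across.
(2,2) = 4 − 1 = 3 completes the 4 across.

2 7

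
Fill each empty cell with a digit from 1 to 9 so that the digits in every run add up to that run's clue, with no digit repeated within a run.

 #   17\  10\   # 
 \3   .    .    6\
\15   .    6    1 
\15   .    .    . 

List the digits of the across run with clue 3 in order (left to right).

2 1

3 in 2 cells must be {1,2}.
Given what's placed, R1C2 must be 1 to fit the 3 across and 10 down.
R2C1 = 15 − 7 = 8 completes the 15 across.
R3C2 = 10 − 7 = 3 completes the 10 down.
R3C3 = 6 − 1 = 5 completes the 6 down.
R1C1 = 3 − 1 = 2 completes the 3 across.
R3C1 = 15 − 8 = 7 completes the 15 across.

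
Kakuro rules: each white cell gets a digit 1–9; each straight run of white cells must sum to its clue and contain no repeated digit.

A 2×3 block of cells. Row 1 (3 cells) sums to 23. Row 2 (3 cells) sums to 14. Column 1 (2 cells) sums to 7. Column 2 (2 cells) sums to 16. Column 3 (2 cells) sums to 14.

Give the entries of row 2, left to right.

23 in 3 cells must be {6,8,9}; 16 in 2 cells must be {7,9}.
The 23 across and the 7 down share only 6, so (1,1) = 6.
Given what's placed, (1,2) must be 9 to fit the 23 across and 16 down.
(1,3) = 23 − 15 = 8 completes the 23 across.
(2,1) = 7 − 6 = 1 completes the 7 down.
(2,2) = 16 − 9 = 7 completes the 16 down.
(2,3) = 14 − 8 = 6 completes the 14 across.

1 7 6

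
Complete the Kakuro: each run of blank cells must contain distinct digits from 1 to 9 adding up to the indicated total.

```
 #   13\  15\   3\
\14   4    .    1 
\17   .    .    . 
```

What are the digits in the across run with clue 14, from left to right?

3 in 2 cells must be {1,2}.
R1C2 = 14 − 5 = 9 completes the 14 across.
R2C1 = 13 − 4 = 9 completes the 13 down.
R2C2 = 15 − 9 = 6 completes the 15 down.
R2C3 = 17 − 15 = 2 completes the 17 across.

4 9 1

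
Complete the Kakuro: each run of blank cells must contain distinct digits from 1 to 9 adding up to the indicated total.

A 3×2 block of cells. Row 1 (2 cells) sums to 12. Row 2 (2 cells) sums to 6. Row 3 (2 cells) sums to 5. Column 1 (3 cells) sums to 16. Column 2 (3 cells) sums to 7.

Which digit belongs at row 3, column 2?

2

7 in 3 cells must be {1,2,4}.
The 12 across and the 7 down share only 4, so (1,2) = 4.
(1,1) = 12 − 4 = 8 completes the 12 across.
Nothing is forced directly, so branch on (2,2), whose candidates are 1 or 2. If (2,2) = 2: then (2,1) would have to be in {4} for the 6 across but in {1,2,3,5,6,7} for the 16 down — contradiction. So (2,2) = 1.
(2,1) = 6 − 1 = 5 completes the 6 across.
(3,1) = 16 − 13 = 3 completes the 16 down.
(3,2) = 5 − 3 = 2 completes the 5 across.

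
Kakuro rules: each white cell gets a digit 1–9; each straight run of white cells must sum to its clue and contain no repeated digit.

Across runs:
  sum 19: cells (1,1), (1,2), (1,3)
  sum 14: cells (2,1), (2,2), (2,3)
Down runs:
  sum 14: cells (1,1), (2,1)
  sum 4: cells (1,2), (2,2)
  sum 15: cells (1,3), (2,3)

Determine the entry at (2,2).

1

4 in 2 cells must be {1,3}.
The 19 across and the 4 down share only 3, so (1,2) = 3.
(2,2) = 4 − 3 = 1 completes the 4 down.
Given what's placed, (1,1) must be 9 to fit the 19 across and 14 down.
(1,3) = 19 − 12 = 7 completes the 19 across.
(2,1) = 14 − 9 = 5 completes the 14 down.
(2,3) = 14 − 6 = 8 completes the 14 across.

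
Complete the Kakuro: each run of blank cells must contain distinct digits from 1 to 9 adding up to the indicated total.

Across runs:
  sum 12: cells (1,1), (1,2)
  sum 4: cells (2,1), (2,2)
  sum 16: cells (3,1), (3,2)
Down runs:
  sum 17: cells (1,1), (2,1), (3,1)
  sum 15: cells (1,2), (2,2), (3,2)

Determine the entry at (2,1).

4 in 2 cells must be {1,3}; 16 in 2 cells must be {7,9}.
Nothing is forced directly, so branch on (2,1), whose candidates are 1 or 3. If (2,1) = 3: that forces (2,2) = 1, (3,1) = 9, after which (3,2) would have to be in {7} for the 16 across but in {5,6,8,9} for the 15 down — contradiction. So (2,1) = 1.
(2,2) = 4 − 1 = 3 completes the 4 across.
Given what's placed, (3,2) must be 7 to fit the 16 across and 15 down.
(1,2) = 15 − 10 = 5 completes the 15 down.
(3,1) = 16 − 7 = 9 completes the 16 across.
(1,1) = 12 − 5 = 7 completes the 12 across.

1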